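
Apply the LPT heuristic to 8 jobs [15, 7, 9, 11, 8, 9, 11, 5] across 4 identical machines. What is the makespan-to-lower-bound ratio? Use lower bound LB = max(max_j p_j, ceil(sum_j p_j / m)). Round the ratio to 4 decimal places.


LPT order: [15, 11, 11, 9, 9, 8, 7, 5]
Machine loads after assignment: [20, 19, 18, 18]
LPT makespan = 20
Lower bound = max(max_job, ceil(total/4)) = max(15, 19) = 19
Ratio = 20 / 19 = 1.0526

1.0526


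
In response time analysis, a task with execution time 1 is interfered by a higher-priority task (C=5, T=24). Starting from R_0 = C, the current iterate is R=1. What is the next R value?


R_next = C + ceil(R_prev / T_hp) * C_hp
ceil(1 / 24) = ceil(0.0417) = 1
Interference = 1 * 5 = 5
R_next = 1 + 5 = 6

6


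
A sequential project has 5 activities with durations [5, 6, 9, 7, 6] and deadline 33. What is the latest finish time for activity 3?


LF(activity 3) = deadline - sum of successor durations
Successors: activities 4 through 5 with durations [7, 6]
Sum of successor durations = 13
LF = 33 - 13 = 20

20


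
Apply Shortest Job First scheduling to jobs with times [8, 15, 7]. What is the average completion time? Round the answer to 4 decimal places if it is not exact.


SJF order (ascending): [7, 8, 15]
Completion times:
  Job 1: burst=7, C=7
  Job 2: burst=8, C=15
  Job 3: burst=15, C=30
Average completion = 52/3 = 17.3333

17.3333


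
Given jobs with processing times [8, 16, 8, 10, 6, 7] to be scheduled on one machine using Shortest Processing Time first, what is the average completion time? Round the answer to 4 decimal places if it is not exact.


Sort jobs by processing time (SPT order): [6, 7, 8, 8, 10, 16]
Compute completion times sequentially:
  Job 1: processing = 6, completes at 6
  Job 2: processing = 7, completes at 13
  Job 3: processing = 8, completes at 21
  Job 4: processing = 8, completes at 29
  Job 5: processing = 10, completes at 39
  Job 6: processing = 16, completes at 55
Sum of completion times = 163
Average completion time = 163/6 = 27.1667

27.1667


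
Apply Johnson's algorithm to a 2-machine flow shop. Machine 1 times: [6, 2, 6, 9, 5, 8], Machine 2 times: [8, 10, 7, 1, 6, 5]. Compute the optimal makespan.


Apply Johnson's rule:
  Group 1 (a <= b): [(2, 2, 10), (5, 5, 6), (1, 6, 8), (3, 6, 7)]
  Group 2 (a > b): [(6, 8, 5), (4, 9, 1)]
Optimal job order: [2, 5, 1, 3, 6, 4]
Schedule:
  Job 2: M1 done at 2, M2 done at 12
  Job 5: M1 done at 7, M2 done at 18
  Job 1: M1 done at 13, M2 done at 26
  Job 3: M1 done at 19, M2 done at 33
  Job 6: M1 done at 27, M2 done at 38
  Job 4: M1 done at 36, M2 done at 39
Makespan = 39

39


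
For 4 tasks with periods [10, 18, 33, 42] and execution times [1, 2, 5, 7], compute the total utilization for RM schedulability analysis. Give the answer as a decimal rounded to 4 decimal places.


Compute individual utilizations (exact fractions):
  Task 1: C/T = 1/10 (approx. 0.1)
  Task 2: C/T = 2/18 = 1/9 (approx. 0.1111)
  Task 3: C/T = 5/33 (approx. 0.1515)
  Task 4: C/T = 7/42 = 1/6 (approx. 0.1667)
Total utilization U = 1/10 + 1/9 + 5/33 + 1/6 = 262/495
Rounded to 4 decimal places: U = 0.5293
RM (Liu & Layland) bound for 4 tasks = 0.756828; compare with U = 262/495 (approx. 0.529293)
U <= bound, so schedulable by RM sufficient condition.

0.5293


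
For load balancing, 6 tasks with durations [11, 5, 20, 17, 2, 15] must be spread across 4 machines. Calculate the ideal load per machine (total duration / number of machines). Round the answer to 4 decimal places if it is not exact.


Total processing time = 11 + 5 + 20 + 17 + 2 + 15 = 70
Number of machines = 4
Ideal balanced load = 70 / 4 = 17.5

17.5


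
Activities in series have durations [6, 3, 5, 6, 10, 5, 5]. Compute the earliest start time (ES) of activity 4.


Activity 4 starts after activities 1 through 3 complete.
Predecessor durations: [6, 3, 5]
ES = 6 + 3 + 5 = 14

14


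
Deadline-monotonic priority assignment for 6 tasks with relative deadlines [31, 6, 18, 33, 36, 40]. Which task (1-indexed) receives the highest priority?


Sort tasks by relative deadline (ascending):
  Task 2: deadline = 6
  Task 3: deadline = 18
  Task 1: deadline = 31
  Task 4: deadline = 33
  Task 5: deadline = 36
  Task 6: deadline = 40
Priority order (highest first): [2, 3, 1, 4, 5, 6]
Highest priority task = 2

2


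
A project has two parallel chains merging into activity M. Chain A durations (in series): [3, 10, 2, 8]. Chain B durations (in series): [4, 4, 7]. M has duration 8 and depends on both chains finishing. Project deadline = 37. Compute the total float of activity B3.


Forward pass: ES(B3) = sum of predecessors on chain B = 8
EF = ES + duration = 8 + 7 = 15
Backward pass: LF(M) = deadline = 37; LS(M) = 37 - 8 = 29
LF(B3) = LS(M) - sum(successors on chain B) = 29 - 0 = 29
LS = LF - duration = 29 - 7 = 22
Total float = LS - ES = 22 - 8 = 14

14


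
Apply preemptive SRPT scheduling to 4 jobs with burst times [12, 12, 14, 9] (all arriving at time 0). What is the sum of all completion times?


Since all jobs arrive at t=0, SRPT equals SPT ordering.
SPT order: [9, 12, 12, 14]
Completion times:
  Job 1: p=9, C=9
  Job 2: p=12, C=21
  Job 3: p=12, C=33
  Job 4: p=14, C=47
Total completion time = 9 + 21 + 33 + 47 = 110

110


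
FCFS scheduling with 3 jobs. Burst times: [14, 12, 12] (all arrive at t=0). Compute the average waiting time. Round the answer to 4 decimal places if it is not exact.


FCFS order (as given): [14, 12, 12]
Waiting times:
  Job 1: wait = 0
  Job 2: wait = 14
  Job 3: wait = 26
Sum of waiting times = 40
Average waiting time = 40/3 = 13.3333

13.3333


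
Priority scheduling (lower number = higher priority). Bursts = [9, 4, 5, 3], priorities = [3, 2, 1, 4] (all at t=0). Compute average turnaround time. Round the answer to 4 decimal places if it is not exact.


Sort by priority (ascending = highest first):
Order: [(1, 5), (2, 4), (3, 9), (4, 3)]
Completion times:
  Priority 1, burst=5, C=5
  Priority 2, burst=4, C=9
  Priority 3, burst=9, C=18
  Priority 4, burst=3, C=21
Average turnaround = 53/4 = 13.25

13.25


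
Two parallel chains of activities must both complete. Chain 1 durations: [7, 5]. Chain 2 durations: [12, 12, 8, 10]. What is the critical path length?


Path A total = 7 + 5 = 12
Path B total = 12 + 12 + 8 + 10 = 42
Critical path = longest path = max(12, 42) = 42

42


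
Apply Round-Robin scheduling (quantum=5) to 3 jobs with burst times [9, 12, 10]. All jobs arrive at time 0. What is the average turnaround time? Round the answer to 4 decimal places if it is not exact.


Time quantum = 5
Execution trace:
  J1 runs 5 units, time = 5
  J2 runs 5 units, time = 10
  J3 runs 5 units, time = 15
  J1 runs 4 units, time = 19
  J2 runs 5 units, time = 24
  J3 runs 5 units, time = 29
  J2 runs 2 units, time = 31
Finish times: [19, 31, 29]
Average turnaround = 79/3 = 26.3333

26.3333


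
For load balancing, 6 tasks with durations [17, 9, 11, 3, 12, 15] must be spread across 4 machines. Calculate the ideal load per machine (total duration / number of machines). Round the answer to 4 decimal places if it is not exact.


Total processing time = 17 + 9 + 11 + 3 + 12 + 15 = 67
Number of machines = 4
Ideal balanced load = 67 / 4 = 16.75

16.75


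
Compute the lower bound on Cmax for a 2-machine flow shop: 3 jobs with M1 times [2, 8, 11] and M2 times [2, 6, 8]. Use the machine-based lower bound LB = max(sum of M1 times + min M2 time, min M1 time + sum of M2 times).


LB1 = sum(M1 times) + min(M2 times) = 21 + 2 = 23
LB2 = min(M1 times) + sum(M2 times) = 2 + 16 = 18
Lower bound = max(LB1, LB2) = max(23, 18) = 23

23


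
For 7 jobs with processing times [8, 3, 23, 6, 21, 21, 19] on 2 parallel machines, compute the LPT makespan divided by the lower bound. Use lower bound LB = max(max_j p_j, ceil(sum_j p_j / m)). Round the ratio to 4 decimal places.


LPT order: [23, 21, 21, 19, 8, 6, 3]
Machine loads after assignment: [50, 51]
LPT makespan = 51
Lower bound = max(max_job, ceil(total/2)) = max(23, 51) = 51
Ratio = 51 / 51 = 1.0

1.0


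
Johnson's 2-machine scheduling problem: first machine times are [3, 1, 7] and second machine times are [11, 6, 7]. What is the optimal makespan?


Apply Johnson's rule:
  Group 1 (a <= b): [(2, 1, 6), (1, 3, 11), (3, 7, 7)]
  Group 2 (a > b): []
Optimal job order: [2, 1, 3]
Schedule:
  Job 2: M1 done at 1, M2 done at 7
  Job 1: M1 done at 4, M2 done at 18
  Job 3: M1 done at 11, M2 done at 25
Makespan = 25

25


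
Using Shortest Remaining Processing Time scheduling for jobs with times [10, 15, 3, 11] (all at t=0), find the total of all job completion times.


Since all jobs arrive at t=0, SRPT equals SPT ordering.
SPT order: [3, 10, 11, 15]
Completion times:
  Job 1: p=3, C=3
  Job 2: p=10, C=13
  Job 3: p=11, C=24
  Job 4: p=15, C=39
Total completion time = 3 + 13 + 24 + 39 = 79

79


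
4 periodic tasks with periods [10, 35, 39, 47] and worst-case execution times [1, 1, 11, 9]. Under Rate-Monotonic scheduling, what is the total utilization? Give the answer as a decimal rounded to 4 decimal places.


Compute individual utilizations (exact fractions):
  Task 1: C/T = 1/10 (approx. 0.1)
  Task 2: C/T = 1/35 (approx. 0.0286)
  Task 3: C/T = 11/39 (approx. 0.2821)
  Task 4: C/T = 9/47 (approx. 0.1915)
Total utilization U = 1/10 + 1/35 + 11/39 + 9/47 = 77257/128310
Rounded to 4 decimal places: U = 0.6021
RM (Liu & Layland) bound for 4 tasks = 0.756828; compare with U = 77257/128310 (approx. 0.602112)
U <= bound, so schedulable by RM sufficient condition.

0.6021


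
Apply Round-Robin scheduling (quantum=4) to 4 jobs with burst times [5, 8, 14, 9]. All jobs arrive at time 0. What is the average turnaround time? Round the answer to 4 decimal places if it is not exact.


Time quantum = 4
Execution trace:
  J1 runs 4 units, time = 4
  J2 runs 4 units, time = 8
  J3 runs 4 units, time = 12
  J4 runs 4 units, time = 16
  J1 runs 1 units, time = 17
  J2 runs 4 units, time = 21
  J3 runs 4 units, time = 25
  J4 runs 4 units, time = 29
  J3 runs 4 units, time = 33
  J4 runs 1 units, time = 34
  J3 runs 2 units, time = 36
Finish times: [17, 21, 36, 34]
Average turnaround = 108/4 = 27.0

27.0


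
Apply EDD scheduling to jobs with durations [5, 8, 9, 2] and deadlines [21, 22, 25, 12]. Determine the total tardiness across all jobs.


Sort by due date (EDD order): [(2, 12), (5, 21), (8, 22), (9, 25)]
Compute completion times and tardiness:
  Job 1: p=2, d=12, C=2, tardiness=max(0,2-12)=0
  Job 2: p=5, d=21, C=7, tardiness=max(0,7-21)=0
  Job 3: p=8, d=22, C=15, tardiness=max(0,15-22)=0
  Job 4: p=9, d=25, C=24, tardiness=max(0,24-25)=0
Total tardiness = 0

0


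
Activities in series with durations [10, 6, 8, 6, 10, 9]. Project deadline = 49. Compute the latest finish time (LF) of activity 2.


LF(activity 2) = deadline - sum of successor durations
Successors: activities 3 through 6 with durations [8, 6, 10, 9]
Sum of successor durations = 33
LF = 49 - 33 = 16

16


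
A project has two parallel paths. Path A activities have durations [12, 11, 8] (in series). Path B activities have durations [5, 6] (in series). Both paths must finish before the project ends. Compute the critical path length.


Path A total = 12 + 11 + 8 = 31
Path B total = 5 + 6 = 11
Critical path = longest path = max(31, 11) = 31

31


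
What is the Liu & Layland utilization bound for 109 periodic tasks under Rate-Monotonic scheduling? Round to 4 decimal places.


Compute 2^(1/109) = 1.0063794108
Subtract 1: 1.0063794108 - 1 = 0.0063794108
Multiply by n: 109 * 0.0063794108 = 0.6953557772
Round to 4 dp: 0.6954

0.6954


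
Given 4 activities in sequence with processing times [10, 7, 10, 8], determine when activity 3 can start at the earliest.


Activity 3 starts after activities 1 through 2 complete.
Predecessor durations: [10, 7]
ES = 10 + 7 = 17

17


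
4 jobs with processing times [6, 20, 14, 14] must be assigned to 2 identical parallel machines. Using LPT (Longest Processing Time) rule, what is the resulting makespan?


Sort jobs in decreasing order (LPT): [20, 14, 14, 6]
Assign each job to the least loaded machine:
  Machine 1: jobs [20, 6], load = 26
  Machine 2: jobs [14, 14], load = 28
Makespan = max load = 28

28


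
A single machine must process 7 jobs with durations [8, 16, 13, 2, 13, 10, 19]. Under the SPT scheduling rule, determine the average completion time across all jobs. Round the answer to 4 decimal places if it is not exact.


Sort jobs by processing time (SPT order): [2, 8, 10, 13, 13, 16, 19]
Compute completion times sequentially:
  Job 1: processing = 2, completes at 2
  Job 2: processing = 8, completes at 10
  Job 3: processing = 10, completes at 20
  Job 4: processing = 13, completes at 33
  Job 5: processing = 13, completes at 46
  Job 6: processing = 16, completes at 62
  Job 7: processing = 19, completes at 81
Sum of completion times = 254
Average completion time = 254/7 = 36.2857

36.2857


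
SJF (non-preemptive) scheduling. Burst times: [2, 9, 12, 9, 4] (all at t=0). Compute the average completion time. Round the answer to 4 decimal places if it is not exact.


SJF order (ascending): [2, 4, 9, 9, 12]
Completion times:
  Job 1: burst=2, C=2
  Job 2: burst=4, C=6
  Job 3: burst=9, C=15
  Job 4: burst=9, C=24
  Job 5: burst=12, C=36
Average completion = 83/5 = 16.6

16.6


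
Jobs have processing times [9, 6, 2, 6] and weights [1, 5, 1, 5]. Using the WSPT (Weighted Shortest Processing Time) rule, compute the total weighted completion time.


Compute p/w ratios and sort ascending (WSPT): [(6, 5), (6, 5), (2, 1), (9, 1)]
Compute weighted completion times:
  Job (p=6,w=5): C=6, w*C=5*6=30
  Job (p=6,w=5): C=12, w*C=5*12=60
  Job (p=2,w=1): C=14, w*C=1*14=14
  Job (p=9,w=1): C=23, w*C=1*23=23
Total weighted completion time = 127

127


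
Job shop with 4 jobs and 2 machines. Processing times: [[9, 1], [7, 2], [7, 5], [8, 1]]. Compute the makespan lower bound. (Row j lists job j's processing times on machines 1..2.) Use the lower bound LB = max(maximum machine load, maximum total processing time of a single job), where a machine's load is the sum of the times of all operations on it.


Machine loads:
  Machine 1: 9 + 7 + 7 + 8 = 31
  Machine 2: 1 + 2 + 5 + 1 = 9
Max machine load = 31
Job totals:
  Job 1: 10
  Job 2: 9
  Job 3: 12
  Job 4: 9
Max job total = 12
Lower bound = max(31, 12) = 31

31


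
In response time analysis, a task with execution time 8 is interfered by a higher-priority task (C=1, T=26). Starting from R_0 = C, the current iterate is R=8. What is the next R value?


R_next = C + ceil(R_prev / T_hp) * C_hp
ceil(8 / 26) = ceil(0.3077) = 1
Interference = 1 * 1 = 1
R_next = 8 + 1 = 9

9


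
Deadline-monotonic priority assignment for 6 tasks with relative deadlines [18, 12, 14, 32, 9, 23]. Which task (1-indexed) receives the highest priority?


Sort tasks by relative deadline (ascending):
  Task 5: deadline = 9
  Task 2: deadline = 12
  Task 3: deadline = 14
  Task 1: deadline = 18
  Task 6: deadline = 23
  Task 4: deadline = 32
Priority order (highest first): [5, 2, 3, 1, 6, 4]
Highest priority task = 5

5


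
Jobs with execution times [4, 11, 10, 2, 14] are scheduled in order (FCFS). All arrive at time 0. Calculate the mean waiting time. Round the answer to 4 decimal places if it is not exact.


FCFS order (as given): [4, 11, 10, 2, 14]
Waiting times:
  Job 1: wait = 0
  Job 2: wait = 4
  Job 3: wait = 15
  Job 4: wait = 25
  Job 5: wait = 27
Sum of waiting times = 71
Average waiting time = 71/5 = 14.2

14.2


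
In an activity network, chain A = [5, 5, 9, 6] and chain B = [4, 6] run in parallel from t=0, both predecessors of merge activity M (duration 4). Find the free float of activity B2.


ES(B2) = sum of predecessors on chain B = 4
EF(B2) = ES + duration = 4 + 6 = 10
Successor of B2 is M. ES(M) = max(sum(A), sum(B)) = max(25, 10) = 25
Free float = ES(successor) - EF(current) = 25 - 10 = 15

15


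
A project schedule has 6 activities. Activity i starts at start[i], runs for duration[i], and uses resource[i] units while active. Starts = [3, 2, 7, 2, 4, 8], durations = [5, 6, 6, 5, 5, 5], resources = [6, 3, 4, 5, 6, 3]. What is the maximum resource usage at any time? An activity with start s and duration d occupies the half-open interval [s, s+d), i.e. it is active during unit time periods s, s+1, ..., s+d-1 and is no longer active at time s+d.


Each activity i is active on [start_i, start_i + duration_i).
Compute total resource usage per time slot:
  t=0: active resources = [], total = 0
  t=1: active resources = [], total = 0
  t=2: active resources = [3, 5], total = 8
  t=3: active resources = [6, 3, 5], total = 14
  t=4: active resources = [6, 3, 5, 6], total = 20
  t=5: active resources = [6, 3, 5, 6], total = 20
  t=6: active resources = [6, 3, 5, 6], total = 20
  t=7: active resources = [6, 3, 4, 6], total = 19
  t=8: active resources = [4, 6, 3], total = 13
  t=9: active resources = [4, 3], total = 7
  t=10: active resources = [4, 3], total = 7
  t=11: active resources = [4, 3], total = 7
  t=12: active resources = [4, 3], total = 7
Peak resource demand = 20

20


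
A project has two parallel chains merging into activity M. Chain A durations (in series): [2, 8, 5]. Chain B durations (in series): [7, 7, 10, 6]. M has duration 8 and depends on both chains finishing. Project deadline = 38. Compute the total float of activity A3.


Forward pass: ES(A3) = sum of predecessors on chain A = 10
EF = ES + duration = 10 + 5 = 15
Backward pass: LF(M) = deadline = 38; LS(M) = 38 - 8 = 30
LF(A3) = LS(M) - sum(successors on chain A) = 30 - 0 = 30
LS = LF - duration = 30 - 5 = 25
Total float = LS - ES = 25 - 10 = 15

15


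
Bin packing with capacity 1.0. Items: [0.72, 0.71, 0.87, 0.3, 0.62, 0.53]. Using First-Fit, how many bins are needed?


Place items sequentially using First-Fit:
  Item 0.72 -> new Bin 1
  Item 0.71 -> new Bin 2
  Item 0.87 -> new Bin 3
  Item 0.3 -> new Bin 4
  Item 0.62 -> Bin 4 (now 0.92)
  Item 0.53 -> new Bin 5
Total bins used = 5

5


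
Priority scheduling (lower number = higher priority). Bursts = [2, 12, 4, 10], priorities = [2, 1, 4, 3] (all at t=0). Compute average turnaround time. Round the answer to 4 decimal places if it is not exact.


Sort by priority (ascending = highest first):
Order: [(1, 12), (2, 2), (3, 10), (4, 4)]
Completion times:
  Priority 1, burst=12, C=12
  Priority 2, burst=2, C=14
  Priority 3, burst=10, C=24
  Priority 4, burst=4, C=28
Average turnaround = 78/4 = 19.5

19.5


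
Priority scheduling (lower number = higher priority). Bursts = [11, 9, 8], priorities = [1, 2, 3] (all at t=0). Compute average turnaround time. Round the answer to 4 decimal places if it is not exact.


Sort by priority (ascending = highest first):
Order: [(1, 11), (2, 9), (3, 8)]
Completion times:
  Priority 1, burst=11, C=11
  Priority 2, burst=9, C=20
  Priority 3, burst=8, C=28
Average turnaround = 59/3 = 19.6667

19.6667


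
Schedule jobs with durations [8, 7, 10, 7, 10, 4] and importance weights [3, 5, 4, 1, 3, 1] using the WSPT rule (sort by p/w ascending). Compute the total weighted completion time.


Compute p/w ratios and sort ascending (WSPT): [(7, 5), (10, 4), (8, 3), (10, 3), (4, 1), (7, 1)]
Compute weighted completion times:
  Job (p=7,w=5): C=7, w*C=5*7=35
  Job (p=10,w=4): C=17, w*C=4*17=68
  Job (p=8,w=3): C=25, w*C=3*25=75
  Job (p=10,w=3): C=35, w*C=3*35=105
  Job (p=4,w=1): C=39, w*C=1*39=39
  Job (p=7,w=1): C=46, w*C=1*46=46
Total weighted completion time = 368

368


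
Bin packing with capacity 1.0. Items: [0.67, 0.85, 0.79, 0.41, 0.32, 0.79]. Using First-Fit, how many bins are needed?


Place items sequentially using First-Fit:
  Item 0.67 -> new Bin 1
  Item 0.85 -> new Bin 2
  Item 0.79 -> new Bin 3
  Item 0.41 -> new Bin 4
  Item 0.32 -> Bin 1 (now 0.99)
  Item 0.79 -> new Bin 5
Total bins used = 5

5


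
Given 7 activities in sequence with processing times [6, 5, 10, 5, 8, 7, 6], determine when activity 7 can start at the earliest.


Activity 7 starts after activities 1 through 6 complete.
Predecessor durations: [6, 5, 10, 5, 8, 7]
ES = 6 + 5 + 10 + 5 + 8 + 7 = 41

41


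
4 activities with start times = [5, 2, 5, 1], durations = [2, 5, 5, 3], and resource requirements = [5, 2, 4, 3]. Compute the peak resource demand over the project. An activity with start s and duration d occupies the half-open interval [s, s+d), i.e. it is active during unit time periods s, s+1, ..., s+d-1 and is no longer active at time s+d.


Each activity i is active on [start_i, start_i + duration_i).
Compute total resource usage per time slot:
  t=0: active resources = [], total = 0
  t=1: active resources = [3], total = 3
  t=2: active resources = [2, 3], total = 5
  t=3: active resources = [2, 3], total = 5
  t=4: active resources = [2], total = 2
  t=5: active resources = [5, 2, 4], total = 11
  t=6: active resources = [5, 2, 4], total = 11
  t=7: active resources = [4], total = 4
  t=8: active resources = [4], total = 4
  t=9: active resources = [4], total = 4
Peak resource demand = 11

11


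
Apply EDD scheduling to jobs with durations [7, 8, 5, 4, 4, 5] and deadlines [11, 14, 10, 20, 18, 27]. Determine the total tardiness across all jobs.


Sort by due date (EDD order): [(5, 10), (7, 11), (8, 14), (4, 18), (4, 20), (5, 27)]
Compute completion times and tardiness:
  Job 1: p=5, d=10, C=5, tardiness=max(0,5-10)=0
  Job 2: p=7, d=11, C=12, tardiness=max(0,12-11)=1
  Job 3: p=8, d=14, C=20, tardiness=max(0,20-14)=6
  Job 4: p=4, d=18, C=24, tardiness=max(0,24-18)=6
  Job 5: p=4, d=20, C=28, tardiness=max(0,28-20)=8
  Job 6: p=5, d=27, C=33, tardiness=max(0,33-27)=6
Total tardiness = 27

27


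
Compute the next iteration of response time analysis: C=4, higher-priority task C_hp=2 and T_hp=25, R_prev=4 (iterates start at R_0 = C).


R_next = C + ceil(R_prev / T_hp) * C_hp
ceil(4 / 25) = ceil(0.16) = 1
Interference = 1 * 2 = 2
R_next = 4 + 2 = 6

6


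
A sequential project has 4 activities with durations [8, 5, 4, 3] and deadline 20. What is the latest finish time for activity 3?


LF(activity 3) = deadline - sum of successor durations
Successors: activities 4 through 4 with durations [3]
Sum of successor durations = 3
LF = 20 - 3 = 17

17


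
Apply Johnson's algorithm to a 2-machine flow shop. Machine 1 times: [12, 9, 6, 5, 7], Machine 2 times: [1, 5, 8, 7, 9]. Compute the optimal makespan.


Apply Johnson's rule:
  Group 1 (a <= b): [(4, 5, 7), (3, 6, 8), (5, 7, 9)]
  Group 2 (a > b): [(2, 9, 5), (1, 12, 1)]
Optimal job order: [4, 3, 5, 2, 1]
Schedule:
  Job 4: M1 done at 5, M2 done at 12
  Job 3: M1 done at 11, M2 done at 20
  Job 5: M1 done at 18, M2 done at 29
  Job 2: M1 done at 27, M2 done at 34
  Job 1: M1 done at 39, M2 done at 40
Makespan = 40

40


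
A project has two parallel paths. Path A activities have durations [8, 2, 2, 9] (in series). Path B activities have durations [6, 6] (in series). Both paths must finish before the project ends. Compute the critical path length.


Path A total = 8 + 2 + 2 + 9 = 21
Path B total = 6 + 6 = 12
Critical path = longest path = max(21, 12) = 21

21


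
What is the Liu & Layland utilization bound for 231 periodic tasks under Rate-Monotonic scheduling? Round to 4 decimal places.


Compute 2^(1/231) = 1.0030051436
Subtract 1: 1.0030051436 - 1 = 0.0030051436
Multiply by n: 231 * 0.0030051436 = 0.6941881716
Round to 4 dp: 0.6942

0.6942


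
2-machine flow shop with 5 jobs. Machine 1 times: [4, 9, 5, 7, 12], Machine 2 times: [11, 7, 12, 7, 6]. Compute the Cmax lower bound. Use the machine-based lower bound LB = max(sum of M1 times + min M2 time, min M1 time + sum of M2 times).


LB1 = sum(M1 times) + min(M2 times) = 37 + 6 = 43
LB2 = min(M1 times) + sum(M2 times) = 4 + 43 = 47
Lower bound = max(LB1, LB2) = max(43, 47) = 47

47


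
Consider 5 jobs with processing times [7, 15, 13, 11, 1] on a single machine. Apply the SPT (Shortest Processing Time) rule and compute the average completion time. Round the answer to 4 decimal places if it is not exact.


Sort jobs by processing time (SPT order): [1, 7, 11, 13, 15]
Compute completion times sequentially:
  Job 1: processing = 1, completes at 1
  Job 2: processing = 7, completes at 8
  Job 3: processing = 11, completes at 19
  Job 4: processing = 13, completes at 32
  Job 5: processing = 15, completes at 47
Sum of completion times = 107
Average completion time = 107/5 = 21.4

21.4


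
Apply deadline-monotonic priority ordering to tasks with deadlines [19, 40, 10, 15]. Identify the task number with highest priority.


Sort tasks by relative deadline (ascending):
  Task 3: deadline = 10
  Task 4: deadline = 15
  Task 1: deadline = 19
  Task 2: deadline = 40
Priority order (highest first): [3, 4, 1, 2]
Highest priority task = 3

3


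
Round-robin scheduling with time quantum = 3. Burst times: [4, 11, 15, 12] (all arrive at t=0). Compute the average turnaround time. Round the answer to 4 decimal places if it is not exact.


Time quantum = 3
Execution trace:
  J1 runs 3 units, time = 3
  J2 runs 3 units, time = 6
  J3 runs 3 units, time = 9
  J4 runs 3 units, time = 12
  J1 runs 1 units, time = 13
  J2 runs 3 units, time = 16
  J3 runs 3 units, time = 19
  J4 runs 3 units, time = 22
  J2 runs 3 units, time = 25
  J3 runs 3 units, time = 28
  J4 runs 3 units, time = 31
  J2 runs 2 units, time = 33
  J3 runs 3 units, time = 36
  J4 runs 3 units, time = 39
  J3 runs 3 units, time = 42
Finish times: [13, 33, 42, 39]
Average turnaround = 127/4 = 31.75

31.75


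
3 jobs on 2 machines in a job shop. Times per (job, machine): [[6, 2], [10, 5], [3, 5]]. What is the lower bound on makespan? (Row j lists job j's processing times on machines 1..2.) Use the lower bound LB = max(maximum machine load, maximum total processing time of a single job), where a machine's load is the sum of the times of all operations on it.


Machine loads:
  Machine 1: 6 + 10 + 3 = 19
  Machine 2: 2 + 5 + 5 = 12
Max machine load = 19
Job totals:
  Job 1: 8
  Job 2: 15
  Job 3: 8
Max job total = 15
Lower bound = max(19, 15) = 19

19


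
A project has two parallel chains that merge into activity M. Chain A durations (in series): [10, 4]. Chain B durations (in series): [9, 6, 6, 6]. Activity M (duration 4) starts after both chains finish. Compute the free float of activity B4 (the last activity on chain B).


ES(B4) = sum of predecessors on chain B = 21
EF(B4) = ES + duration = 21 + 6 = 27
Successor of B4 is M. ES(M) = max(sum(A), sum(B)) = max(14, 27) = 27
Free float = ES(successor) - EF(current) = 27 - 27 = 0

0


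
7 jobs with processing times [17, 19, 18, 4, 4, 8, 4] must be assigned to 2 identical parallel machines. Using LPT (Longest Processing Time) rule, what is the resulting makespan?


Sort jobs in decreasing order (LPT): [19, 18, 17, 8, 4, 4, 4]
Assign each job to the least loaded machine:
  Machine 1: jobs [19, 8, 4, 4, 4], load = 39
  Machine 2: jobs [18, 17], load = 35
Makespan = max load = 39

39


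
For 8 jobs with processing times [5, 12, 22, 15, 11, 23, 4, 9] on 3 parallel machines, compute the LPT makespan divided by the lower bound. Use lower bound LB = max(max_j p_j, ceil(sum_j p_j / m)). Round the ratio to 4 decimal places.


LPT order: [23, 22, 15, 12, 11, 9, 5, 4]
Machine loads after assignment: [36, 33, 32]
LPT makespan = 36
Lower bound = max(max_job, ceil(total/3)) = max(23, 34) = 34
Ratio = 36 / 34 = 1.0588

1.0588


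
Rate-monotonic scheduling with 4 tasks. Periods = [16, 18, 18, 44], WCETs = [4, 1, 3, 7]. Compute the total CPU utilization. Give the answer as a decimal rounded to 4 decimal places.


Compute individual utilizations (exact fractions):
  Task 1: C/T = 4/16 = 1/4 (approx. 0.25)
  Task 2: C/T = 1/18 (approx. 0.0556)
  Task 3: C/T = 3/18 = 1/6 (approx. 0.1667)
  Task 4: C/T = 7/44 (approx. 0.1591)
Total utilization U = 1/4 + 1/18 + 1/6 + 7/44 = 125/198
Rounded to 4 decimal places: U = 0.6313
RM (Liu & Layland) bound for 4 tasks = 0.756828; compare with U = 125/198 (approx. 0.631313)
U <= bound, so schedulable by RM sufficient condition.

0.6313


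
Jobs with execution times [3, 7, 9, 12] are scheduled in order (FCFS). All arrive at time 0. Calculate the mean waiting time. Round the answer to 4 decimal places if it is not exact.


FCFS order (as given): [3, 7, 9, 12]
Waiting times:
  Job 1: wait = 0
  Job 2: wait = 3
  Job 3: wait = 10
  Job 4: wait = 19
Sum of waiting times = 32
Average waiting time = 32/4 = 8.0

8.0


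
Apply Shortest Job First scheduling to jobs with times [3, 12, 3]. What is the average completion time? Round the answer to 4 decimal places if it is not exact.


SJF order (ascending): [3, 3, 12]
Completion times:
  Job 1: burst=3, C=3
  Job 2: burst=3, C=6
  Job 3: burst=12, C=18
Average completion = 27/3 = 9.0

9.0


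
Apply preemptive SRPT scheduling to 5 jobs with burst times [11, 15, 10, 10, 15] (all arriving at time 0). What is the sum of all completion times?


Since all jobs arrive at t=0, SRPT equals SPT ordering.
SPT order: [10, 10, 11, 15, 15]
Completion times:
  Job 1: p=10, C=10
  Job 2: p=10, C=20
  Job 3: p=11, C=31
  Job 4: p=15, C=46
  Job 5: p=15, C=61
Total completion time = 10 + 20 + 31 + 46 + 61 = 168

168


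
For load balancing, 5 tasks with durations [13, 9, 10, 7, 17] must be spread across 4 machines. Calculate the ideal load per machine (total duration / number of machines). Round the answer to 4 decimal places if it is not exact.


Total processing time = 13 + 9 + 10 + 7 + 17 = 56
Number of machines = 4
Ideal balanced load = 56 / 4 = 14.0

14.0


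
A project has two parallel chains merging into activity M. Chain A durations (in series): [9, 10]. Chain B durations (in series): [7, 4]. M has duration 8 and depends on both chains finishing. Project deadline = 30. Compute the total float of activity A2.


Forward pass: ES(A2) = sum of predecessors on chain A = 9
EF = ES + duration = 9 + 10 = 19
Backward pass: LF(M) = deadline = 30; LS(M) = 30 - 8 = 22
LF(A2) = LS(M) - sum(successors on chain A) = 22 - 0 = 22
LS = LF - duration = 22 - 10 = 12
Total float = LS - ES = 12 - 9 = 3

3


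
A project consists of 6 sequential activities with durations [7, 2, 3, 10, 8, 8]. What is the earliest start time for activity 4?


Activity 4 starts after activities 1 through 3 complete.
Predecessor durations: [7, 2, 3]
ES = 7 + 2 + 3 = 12

12


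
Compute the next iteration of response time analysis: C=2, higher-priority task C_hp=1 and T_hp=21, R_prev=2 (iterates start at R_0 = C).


R_next = C + ceil(R_prev / T_hp) * C_hp
ceil(2 / 21) = ceil(0.0952) = 1
Interference = 1 * 1 = 1
R_next = 2 + 1 = 3

3


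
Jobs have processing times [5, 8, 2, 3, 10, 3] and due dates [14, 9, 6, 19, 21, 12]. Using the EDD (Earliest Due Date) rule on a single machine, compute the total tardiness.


Sort by due date (EDD order): [(2, 6), (8, 9), (3, 12), (5, 14), (3, 19), (10, 21)]
Compute completion times and tardiness:
  Job 1: p=2, d=6, C=2, tardiness=max(0,2-6)=0
  Job 2: p=8, d=9, C=10, tardiness=max(0,10-9)=1
  Job 3: p=3, d=12, C=13, tardiness=max(0,13-12)=1
  Job 4: p=5, d=14, C=18, tardiness=max(0,18-14)=4
  Job 5: p=3, d=19, C=21, tardiness=max(0,21-19)=2
  Job 6: p=10, d=21, C=31, tardiness=max(0,31-21)=10
Total tardiness = 18

18


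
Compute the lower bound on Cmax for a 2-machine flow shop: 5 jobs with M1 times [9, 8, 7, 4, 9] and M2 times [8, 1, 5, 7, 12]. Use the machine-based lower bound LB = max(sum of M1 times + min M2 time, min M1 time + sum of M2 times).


LB1 = sum(M1 times) + min(M2 times) = 37 + 1 = 38
LB2 = min(M1 times) + sum(M2 times) = 4 + 33 = 37
Lower bound = max(LB1, LB2) = max(38, 37) = 38

38


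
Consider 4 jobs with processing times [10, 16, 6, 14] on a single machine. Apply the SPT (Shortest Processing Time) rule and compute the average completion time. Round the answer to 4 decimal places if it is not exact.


Sort jobs by processing time (SPT order): [6, 10, 14, 16]
Compute completion times sequentially:
  Job 1: processing = 6, completes at 6
  Job 2: processing = 10, completes at 16
  Job 3: processing = 14, completes at 30
  Job 4: processing = 16, completes at 46
Sum of completion times = 98
Average completion time = 98/4 = 24.5

24.5


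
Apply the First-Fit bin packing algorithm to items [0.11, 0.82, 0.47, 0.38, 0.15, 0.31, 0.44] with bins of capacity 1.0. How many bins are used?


Place items sequentially using First-Fit:
  Item 0.11 -> new Bin 1
  Item 0.82 -> Bin 1 (now 0.93)
  Item 0.47 -> new Bin 2
  Item 0.38 -> Bin 2 (now 0.85)
  Item 0.15 -> Bin 2 (now 1.0)
  Item 0.31 -> new Bin 3
  Item 0.44 -> Bin 3 (now 0.75)
Total bins used = 3

3


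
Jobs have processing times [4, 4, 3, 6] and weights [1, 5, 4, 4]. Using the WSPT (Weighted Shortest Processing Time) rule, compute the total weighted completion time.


Compute p/w ratios and sort ascending (WSPT): [(3, 4), (4, 5), (6, 4), (4, 1)]
Compute weighted completion times:
  Job (p=3,w=4): C=3, w*C=4*3=12
  Job (p=4,w=5): C=7, w*C=5*7=35
  Job (p=6,w=4): C=13, w*C=4*13=52
  Job (p=4,w=1): C=17, w*C=1*17=17
Total weighted completion time = 116

116


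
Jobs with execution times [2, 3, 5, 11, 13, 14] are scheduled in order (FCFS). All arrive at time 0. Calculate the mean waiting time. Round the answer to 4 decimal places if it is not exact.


FCFS order (as given): [2, 3, 5, 11, 13, 14]
Waiting times:
  Job 1: wait = 0
  Job 2: wait = 2
  Job 3: wait = 5
  Job 4: wait = 10
  Job 5: wait = 21
  Job 6: wait = 34
Sum of waiting times = 72
Average waiting time = 72/6 = 12.0

12.0


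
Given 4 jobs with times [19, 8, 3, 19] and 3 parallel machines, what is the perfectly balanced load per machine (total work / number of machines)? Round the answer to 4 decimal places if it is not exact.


Total processing time = 19 + 8 + 3 + 19 = 49
Number of machines = 3
Ideal balanced load = 49 / 3 = 16.3333

16.3333


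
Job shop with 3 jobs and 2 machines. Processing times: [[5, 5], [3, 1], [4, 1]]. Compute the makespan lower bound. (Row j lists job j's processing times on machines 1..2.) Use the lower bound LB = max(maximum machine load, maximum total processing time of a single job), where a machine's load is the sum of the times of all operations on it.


Machine loads:
  Machine 1: 5 + 3 + 4 = 12
  Machine 2: 5 + 1 + 1 = 7
Max machine load = 12
Job totals:
  Job 1: 10
  Job 2: 4
  Job 3: 5
Max job total = 10
Lower bound = max(12, 10) = 12

12


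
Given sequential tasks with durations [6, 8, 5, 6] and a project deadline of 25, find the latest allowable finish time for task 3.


LF(activity 3) = deadline - sum of successor durations
Successors: activities 4 through 4 with durations [6]
Sum of successor durations = 6
LF = 25 - 6 = 19

19


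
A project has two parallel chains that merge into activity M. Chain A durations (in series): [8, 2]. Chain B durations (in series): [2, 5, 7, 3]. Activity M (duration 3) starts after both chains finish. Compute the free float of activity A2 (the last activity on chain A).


ES(A2) = sum of predecessors on chain A = 8
EF(A2) = ES + duration = 8 + 2 = 10
Successor of A2 is M. ES(M) = max(sum(A), sum(B)) = max(10, 17) = 17
Free float = ES(successor) - EF(current) = 17 - 10 = 7

7


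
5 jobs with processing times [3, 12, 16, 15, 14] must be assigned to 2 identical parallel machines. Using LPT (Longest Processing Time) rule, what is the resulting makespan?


Sort jobs in decreasing order (LPT): [16, 15, 14, 12, 3]
Assign each job to the least loaded machine:
  Machine 1: jobs [16, 12, 3], load = 31
  Machine 2: jobs [15, 14], load = 29
Makespan = max load = 31

31


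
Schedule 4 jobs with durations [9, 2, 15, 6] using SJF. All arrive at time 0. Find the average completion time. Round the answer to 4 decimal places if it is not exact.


SJF order (ascending): [2, 6, 9, 15]
Completion times:
  Job 1: burst=2, C=2
  Job 2: burst=6, C=8
  Job 3: burst=9, C=17
  Job 4: burst=15, C=32
Average completion = 59/4 = 14.75

14.75


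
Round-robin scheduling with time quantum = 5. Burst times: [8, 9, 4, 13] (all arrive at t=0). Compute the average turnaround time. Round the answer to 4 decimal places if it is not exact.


Time quantum = 5
Execution trace:
  J1 runs 5 units, time = 5
  J2 runs 5 units, time = 10
  J3 runs 4 units, time = 14
  J4 runs 5 units, time = 19
  J1 runs 3 units, time = 22
  J2 runs 4 units, time = 26
  J4 runs 5 units, time = 31
  J4 runs 3 units, time = 34
Finish times: [22, 26, 14, 34]
Average turnaround = 96/4 = 24.0

24.0


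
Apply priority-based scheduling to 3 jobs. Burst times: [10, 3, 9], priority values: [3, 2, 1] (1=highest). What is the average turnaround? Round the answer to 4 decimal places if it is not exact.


Sort by priority (ascending = highest first):
Order: [(1, 9), (2, 3), (3, 10)]
Completion times:
  Priority 1, burst=9, C=9
  Priority 2, burst=3, C=12
  Priority 3, burst=10, C=22
Average turnaround = 43/3 = 14.3333

14.3333


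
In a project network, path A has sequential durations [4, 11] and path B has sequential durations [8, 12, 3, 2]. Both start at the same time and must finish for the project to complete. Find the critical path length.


Path A total = 4 + 11 = 15
Path B total = 8 + 12 + 3 + 2 = 25
Critical path = longest path = max(15, 25) = 25

25


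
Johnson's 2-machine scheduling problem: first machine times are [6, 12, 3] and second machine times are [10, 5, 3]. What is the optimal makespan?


Apply Johnson's rule:
  Group 1 (a <= b): [(3, 3, 3), (1, 6, 10)]
  Group 2 (a > b): [(2, 12, 5)]
Optimal job order: [3, 1, 2]
Schedule:
  Job 3: M1 done at 3, M2 done at 6
  Job 1: M1 done at 9, M2 done at 19
  Job 2: M1 done at 21, M2 done at 26
Makespan = 26

26


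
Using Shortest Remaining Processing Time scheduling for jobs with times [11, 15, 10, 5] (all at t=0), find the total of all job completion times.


Since all jobs arrive at t=0, SRPT equals SPT ordering.
SPT order: [5, 10, 11, 15]
Completion times:
  Job 1: p=5, C=5
  Job 2: p=10, C=15
  Job 3: p=11, C=26
  Job 4: p=15, C=41
Total completion time = 5 + 15 + 26 + 41 = 87

87


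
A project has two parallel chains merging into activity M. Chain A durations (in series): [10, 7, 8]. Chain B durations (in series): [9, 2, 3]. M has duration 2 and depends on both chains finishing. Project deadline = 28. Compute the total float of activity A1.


Forward pass: ES(A1) = sum of predecessors on chain A = 0
EF = ES + duration = 0 + 10 = 10
Backward pass: LF(M) = deadline = 28; LS(M) = 28 - 2 = 26
LF(A1) = LS(M) - sum(successors on chain A) = 26 - 15 = 11
LS = LF - duration = 11 - 10 = 1
Total float = LS - ES = 1 - 0 = 1

1


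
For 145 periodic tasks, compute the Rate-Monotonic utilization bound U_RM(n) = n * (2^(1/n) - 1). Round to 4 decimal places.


Compute 2^(1/145) = 1.0047917694
Subtract 1: 1.0047917694 - 1 = 0.0047917694
Multiply by n: 145 * 0.0047917694 = 0.6948065630
Round to 4 dp: 0.6948

0.6948


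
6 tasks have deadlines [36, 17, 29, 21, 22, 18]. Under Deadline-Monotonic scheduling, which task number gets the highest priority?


Sort tasks by relative deadline (ascending):
  Task 2: deadline = 17
  Task 6: deadline = 18
  Task 4: deadline = 21
  Task 5: deadline = 22
  Task 3: deadline = 29
  Task 1: deadline = 36
Priority order (highest first): [2, 6, 4, 5, 3, 1]
Highest priority task = 2

2


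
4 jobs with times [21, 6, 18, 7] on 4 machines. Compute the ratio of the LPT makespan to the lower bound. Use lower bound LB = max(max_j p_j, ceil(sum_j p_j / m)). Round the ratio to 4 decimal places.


LPT order: [21, 18, 7, 6]
Machine loads after assignment: [21, 18, 7, 6]
LPT makespan = 21
Lower bound = max(max_job, ceil(total/4)) = max(21, 13) = 21
Ratio = 21 / 21 = 1.0

1.0


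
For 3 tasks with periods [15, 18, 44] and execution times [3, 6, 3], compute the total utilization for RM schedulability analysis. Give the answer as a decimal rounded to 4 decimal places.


Compute individual utilizations (exact fractions):
  Task 1: C/T = 3/15 = 1/5 (approx. 0.2)
  Task 2: C/T = 6/18 = 1/3 (approx. 0.3333)
  Task 3: C/T = 3/44 (approx. 0.0682)
Total utilization U = 1/5 + 1/3 + 3/44 = 397/660
Rounded to 4 decimal places: U = 0.6015
RM (Liu & Layland) bound for 3 tasks = 0.779763; compare with U = 397/660 (approx. 0.601515)
U <= bound, so schedulable by RM sufficient condition.

0.6015
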